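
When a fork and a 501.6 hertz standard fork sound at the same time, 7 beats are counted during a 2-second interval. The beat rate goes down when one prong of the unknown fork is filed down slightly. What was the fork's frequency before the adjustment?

Beat frequency = 7/2 = 3.5 Hz.
|f − 501.6| = 3.5, so the fork was at either 498.1 Hz or 505.1 Hz.
Filing a prong removes mass and raises the fork's frequency; the adjustment raises the fork's frequency.
The beat rate fell, so the adjustment moved the fork toward 501.6 Hz — it must have started below the reference.

498.1 Hz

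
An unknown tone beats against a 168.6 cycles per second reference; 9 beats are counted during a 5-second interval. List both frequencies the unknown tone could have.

Beat frequency = 9/5 = 1.8 Hz.
|f − 168.6| = 1.8, so f = 168.6 ± 1.8.

166.8 Hz or 170.4 Hz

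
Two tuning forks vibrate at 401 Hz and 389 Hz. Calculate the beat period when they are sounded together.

f_beat = |401 − 389| = 12 Hz.
Beat period T = 1 / f_beat = 1 / 12 s.

0.083 s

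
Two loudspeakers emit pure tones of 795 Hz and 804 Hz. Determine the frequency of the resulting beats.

The beat frequency equals the magnitude of the frequency difference.
|795 − 804| = 9 Hz.

9 Hz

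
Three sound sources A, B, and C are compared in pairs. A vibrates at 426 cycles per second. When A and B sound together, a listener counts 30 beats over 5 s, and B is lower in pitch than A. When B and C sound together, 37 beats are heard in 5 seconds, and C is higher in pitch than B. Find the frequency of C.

427.4 Hz

A–B: Beat frequency = 30/5 = 6 Hz.
B is below A, so f_B = 426 − 6 = 420 Hz.
B–C: Beat frequency = 37/5 = 7.4 Hz.
C is above B, so f_C = 420 + 7.4 = 427.4 Hz.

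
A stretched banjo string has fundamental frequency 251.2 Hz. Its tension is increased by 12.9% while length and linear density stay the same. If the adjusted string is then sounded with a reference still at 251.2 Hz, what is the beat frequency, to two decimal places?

15.71 Hz

For a string, f ∝ √T, so the new frequency is 251.2·√1.129 = 266.9111 Hz.
f_beat = |266.9111 − 251.2| = 15.71 Hz.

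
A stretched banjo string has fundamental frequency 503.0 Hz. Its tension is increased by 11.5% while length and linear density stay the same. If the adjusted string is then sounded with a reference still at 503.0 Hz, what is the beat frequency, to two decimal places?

For a string, f ∝ √T, so the new frequency is 503.0·√1.115 = 531.1356 Hz.
f_beat = |531.1356 − 503.0| = 28.14 Hz.

28.14 Hz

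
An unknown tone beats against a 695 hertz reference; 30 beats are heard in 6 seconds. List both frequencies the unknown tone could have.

Beat frequency = 30/6 = 5 Hz.
|f − 695| = 5, so f = 695 ± 5.

690 Hz or 700 Hz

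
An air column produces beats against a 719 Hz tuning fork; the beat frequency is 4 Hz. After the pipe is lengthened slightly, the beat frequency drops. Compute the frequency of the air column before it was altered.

723 Hz

|f − 719| = 4, so the air column was at either 715 Hz or 723 Hz.
A longer pipe has a lower fundamental; the adjustment lowers the air column's frequency.
The beat rate fell, so the adjustment moved the air column toward 719 Hz — it must have started above the reference.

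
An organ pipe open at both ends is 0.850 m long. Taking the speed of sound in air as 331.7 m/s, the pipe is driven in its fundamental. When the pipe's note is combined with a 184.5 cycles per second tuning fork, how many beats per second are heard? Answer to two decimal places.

Open pipe: f_n = n·v/(2L) = 1·331.7/(2·0.850) = 195.1176 Hz.
f_beat = |195.1176 − 184.5| = 10.62 Hz.

10.62 Hz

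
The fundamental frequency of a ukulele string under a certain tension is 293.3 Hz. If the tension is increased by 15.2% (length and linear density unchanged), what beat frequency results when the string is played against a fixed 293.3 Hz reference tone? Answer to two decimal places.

21.50 Hz

For a string, f ∝ √T, so the new frequency is 293.3·√1.152 = 314.8026 Hz.
f_beat = |314.8026 − 293.3| = 21.50 Hz.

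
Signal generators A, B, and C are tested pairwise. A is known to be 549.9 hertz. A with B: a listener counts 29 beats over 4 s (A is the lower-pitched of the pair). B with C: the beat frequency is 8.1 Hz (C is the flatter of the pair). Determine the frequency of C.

A–B: Beat frequency = 29/4 = 7.25 Hz.
B is above A, so f_B = 549.9 + 7.25 = 557.15 Hz.
C is below B, so f_C = 557.15 − 8.1 = 549.05 Hz.

549.05 Hz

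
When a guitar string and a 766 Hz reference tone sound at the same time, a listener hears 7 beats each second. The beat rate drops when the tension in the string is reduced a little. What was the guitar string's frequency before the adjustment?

773 Hz

|f − 766| = 7, so the guitar string was at either 759 Hz or 773 Hz.
Lower tension means lower frequency; the adjustment lowers the guitar string's frequency.
The beat rate fell, so the adjustment moved the guitar string toward 766 Hz — it must have started above the reference.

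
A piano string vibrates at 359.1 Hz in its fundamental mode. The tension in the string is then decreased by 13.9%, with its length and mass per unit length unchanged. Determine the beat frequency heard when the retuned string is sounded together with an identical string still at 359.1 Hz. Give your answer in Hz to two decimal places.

25.89 Hz

For a string, f ∝ √T, so the new frequency is 359.1·√0.861 = 333.2092 Hz.
f_beat = |333.2092 − 359.1| = 25.89 Hz.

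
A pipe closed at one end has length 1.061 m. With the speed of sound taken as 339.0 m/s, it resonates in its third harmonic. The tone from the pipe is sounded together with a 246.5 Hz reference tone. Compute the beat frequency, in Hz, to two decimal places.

6.87 Hz

Closed pipe (odd harmonics): f_n = n·v/(4L) = 3·339.0/(4·1.061) = 239.6324 Hz.
f_beat = |239.6324 − 246.5| = 6.87 Hz.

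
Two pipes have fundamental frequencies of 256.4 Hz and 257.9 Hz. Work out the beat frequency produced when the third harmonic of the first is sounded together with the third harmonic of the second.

Third harmonic of the first: 3·256.4 = 769.2 Hz.
Third harmonic of the second: 3·257.9 = 773.7 Hz.
f_beat = |769.2 − 773.7| = 4.5 Hz.

4.5 Hz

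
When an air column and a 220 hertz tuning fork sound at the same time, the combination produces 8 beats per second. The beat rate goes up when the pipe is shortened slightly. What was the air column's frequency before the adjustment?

228 Hz

|f − 220| = 8, so the air column was at either 212 Hz or 228 Hz.
A shorter pipe has a higher fundamental; the adjustment raises the air column's frequency.
The beat rate rose, so the adjustment moved the air column further from 220 Hz — it was already above the reference.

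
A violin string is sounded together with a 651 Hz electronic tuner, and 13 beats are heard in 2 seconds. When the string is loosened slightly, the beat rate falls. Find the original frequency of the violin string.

Beat frequency = 13/2 = 6.5 Hz.
|f − 651| = 6.5, so the violin string was at either 644.5 Hz or 657.5 Hz.
Reducing tension lowers a string's frequency; the adjustment lowers the violin string's frequency.
The beat rate fell, so the adjustment moved the violin string toward 651 Hz — it must have started above the reference.

657.5 Hz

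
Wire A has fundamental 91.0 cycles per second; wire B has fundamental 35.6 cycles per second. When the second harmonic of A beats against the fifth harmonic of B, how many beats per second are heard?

Second harmonic of the first: 2·91.0 = 182.0 Hz.
Fifth harmonic of the second: 5·35.6 = 178.0 Hz.
f_beat = |182.0 − 178.0| = 4.0 Hz.

4.0 Hz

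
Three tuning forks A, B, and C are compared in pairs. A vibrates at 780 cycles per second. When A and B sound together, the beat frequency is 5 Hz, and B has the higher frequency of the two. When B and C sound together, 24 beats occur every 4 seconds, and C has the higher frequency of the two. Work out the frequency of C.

791 Hz

B is above A, so f_B = 780 + 5 = 785 Hz.
B–C: Beat frequency = 24/4 = 6 Hz.
C is above B, so f_C = 785 + 6 = 791 Hz.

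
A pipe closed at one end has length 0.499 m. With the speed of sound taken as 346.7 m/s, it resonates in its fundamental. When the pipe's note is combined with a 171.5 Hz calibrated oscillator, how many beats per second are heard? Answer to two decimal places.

2.20 Hz

Closed pipe (odd harmonics): f_n = n·v/(4L) = 1·346.7/(4·0.499) = 173.6974 Hz.
f_beat = |173.6974 − 171.5| = 2.20 Hz.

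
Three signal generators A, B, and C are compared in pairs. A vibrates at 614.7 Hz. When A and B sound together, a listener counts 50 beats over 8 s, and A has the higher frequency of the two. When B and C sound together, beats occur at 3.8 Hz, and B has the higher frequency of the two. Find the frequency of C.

604.65 Hz

A–B: Beat frequency = 50/8 = 6.25 Hz.
B is below A, so f_B = 614.7 − 6.25 = 608.45 Hz.
C is below B, so f_C = 608.45 − 3.8 = 604.65 Hz.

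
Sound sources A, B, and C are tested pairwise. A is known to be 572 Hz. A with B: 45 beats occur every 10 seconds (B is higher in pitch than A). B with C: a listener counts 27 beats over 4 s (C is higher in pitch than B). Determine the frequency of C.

583.25 Hz

A–B: Beat frequency = 45/10 = 4.5 Hz.
B is above A, so f_B = 572 + 4.5 = 576.5 Hz.
B–C: Beat frequency = 27/4 = 6.75 Hz.
C is above B, so f_C = 576.5 + 6.75 = 583.25 Hz.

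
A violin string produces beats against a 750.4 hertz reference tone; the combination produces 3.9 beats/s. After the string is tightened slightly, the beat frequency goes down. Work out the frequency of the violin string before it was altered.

|f − 750.4| = 3.9, so the violin string was at either 746.5 Hz or 754.3 Hz.
Increasing tension raises a string's frequency; the adjustment raises the violin string's frequency.
The beat rate fell, so the adjustment moved the violin string toward 750.4 Hz — it must have started below the reference.

746.5 Hz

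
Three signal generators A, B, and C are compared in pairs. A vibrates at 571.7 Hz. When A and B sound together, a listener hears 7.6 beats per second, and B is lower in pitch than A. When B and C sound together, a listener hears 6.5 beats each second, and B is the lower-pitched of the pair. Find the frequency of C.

570.6 Hz

B is below A, so f_B = 571.7 − 7.6 = 564.1 Hz.
C is above B, so f_C = 564.1 + 6.5 = 570.6 Hz.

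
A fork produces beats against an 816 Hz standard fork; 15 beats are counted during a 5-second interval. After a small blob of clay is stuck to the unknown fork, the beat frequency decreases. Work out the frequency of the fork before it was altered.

Beat frequency = 15/5 = 3 Hz.
|f − 816| = 3, so the fork was at either 813 Hz or 819 Hz.
Adding mass to a fork lowers its frequency; the adjustment lowers the fork's frequency.
The beat rate fell, so the adjustment moved the fork toward 816 Hz — it must have started above the reference.

819 Hz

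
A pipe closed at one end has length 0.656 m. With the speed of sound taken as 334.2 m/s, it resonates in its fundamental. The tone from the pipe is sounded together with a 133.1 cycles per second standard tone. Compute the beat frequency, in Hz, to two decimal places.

Closed pipe (odd harmonics): f_n = n·v/(4L) = 1·334.2/(4·0.656) = 127.3628 Hz.
f_beat = |127.3628 − 133.1| = 5.74 Hz.

5.74 Hz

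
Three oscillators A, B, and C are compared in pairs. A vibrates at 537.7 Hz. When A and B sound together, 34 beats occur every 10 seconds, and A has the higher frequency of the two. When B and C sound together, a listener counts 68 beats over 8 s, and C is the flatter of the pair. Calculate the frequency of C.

525.8 Hz

A–B: Beat frequency = 34/10 = 3.4 Hz.
B is below A, so f_B = 537.7 − 3.4 = 534.3 Hz.
B–C: Beat frequency = 68/8 = 8.5 Hz.
C is below B, so f_C = 534.3 − 8.5 = 525.8 Hz.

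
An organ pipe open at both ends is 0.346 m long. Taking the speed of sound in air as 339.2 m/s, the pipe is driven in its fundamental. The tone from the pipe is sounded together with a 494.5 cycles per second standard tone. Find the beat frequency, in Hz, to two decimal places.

4.33 Hz

Open pipe: f_n = n·v/(2L) = 1·339.2/(2·0.346) = 490.1734 Hz.
f_beat = |490.1734 − 494.5| = 4.33 Hz.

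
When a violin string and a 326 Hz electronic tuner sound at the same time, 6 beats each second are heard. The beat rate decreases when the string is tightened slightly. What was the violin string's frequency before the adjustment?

|f − 326| = 6, so the violin string was at either 320 Hz or 332 Hz.
Increasing tension raises a string's frequency; the adjustment raises the violin string's frequency.
The beat rate fell, so the adjustment moved the violin string toward 326 Hz — it must have started below the reference.

320 Hz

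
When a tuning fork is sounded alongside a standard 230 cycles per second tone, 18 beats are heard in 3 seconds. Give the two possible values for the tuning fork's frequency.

224 Hz or 236 Hz

Beat frequency = 18/3 = 6 Hz.
|f − 230| = 6, so f = 230 ± 6.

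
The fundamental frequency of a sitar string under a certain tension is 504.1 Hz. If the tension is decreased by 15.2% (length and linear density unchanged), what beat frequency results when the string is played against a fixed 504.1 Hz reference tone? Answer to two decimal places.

39.89 Hz

For a string, f ∝ √T, so the new frequency is 504.1·√0.848 = 464.2101 Hz.
f_beat = |464.2101 − 504.1| = 39.89 Hz.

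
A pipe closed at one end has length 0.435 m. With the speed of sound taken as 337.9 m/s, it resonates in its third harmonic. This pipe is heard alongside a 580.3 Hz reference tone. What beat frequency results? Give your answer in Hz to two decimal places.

2.29 Hz

Closed pipe (odd harmonics): f_n = n·v/(4L) = 3·337.9/(4·0.435) = 582.5862 Hz.
f_beat = |582.5862 − 580.3| = 2.29 Hz.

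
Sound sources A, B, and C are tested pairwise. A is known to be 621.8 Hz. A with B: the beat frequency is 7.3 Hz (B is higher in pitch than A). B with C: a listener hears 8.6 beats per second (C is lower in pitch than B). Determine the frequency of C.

B is above A, so f_B = 621.8 + 7.3 = 629.1 Hz.
C is below B, so f_C = 629.1 − 8.6 = 620.5 Hz.

620.5 Hz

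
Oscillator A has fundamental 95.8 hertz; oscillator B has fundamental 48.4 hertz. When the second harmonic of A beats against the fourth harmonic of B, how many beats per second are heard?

Second harmonic of the first: 2·95.8 = 191.6 Hz.
Fourth harmonic of the second: 4·48.4 = 193.6 Hz.
f_beat = |191.6 − 193.6| = 2.0 Hz.

2.0 Hz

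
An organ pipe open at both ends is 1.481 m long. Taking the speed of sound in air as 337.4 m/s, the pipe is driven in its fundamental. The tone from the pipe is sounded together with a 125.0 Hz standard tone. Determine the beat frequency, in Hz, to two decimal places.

11.09 Hz

Open pipe: f_n = n·v/(2L) = 1·337.4/(2·1.481) = 113.9095 Hz.
f_beat = |113.9095 − 125.0| = 11.09 Hz.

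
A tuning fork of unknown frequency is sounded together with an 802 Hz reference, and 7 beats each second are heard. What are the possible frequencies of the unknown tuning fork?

|f − 802| = 7, so f = 802 ± 7.

795 Hz or 809 Hz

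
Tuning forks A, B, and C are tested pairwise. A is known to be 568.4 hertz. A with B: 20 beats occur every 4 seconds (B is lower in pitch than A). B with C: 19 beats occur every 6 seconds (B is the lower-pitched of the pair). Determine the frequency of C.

566.5667 Hz

A–B: Beat frequency = 20/4 = 5 Hz.
B is below A, so f_B = 568.4 − 5 = 563.4 Hz.
B–C: Beat frequency = 19/6 = 3.1667 Hz.
C is above B, so f_C = 563.4 + 3.1667 = 566.5667 Hz.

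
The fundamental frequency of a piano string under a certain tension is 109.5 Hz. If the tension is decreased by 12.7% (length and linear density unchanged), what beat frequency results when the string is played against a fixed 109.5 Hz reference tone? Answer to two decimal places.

For a string, f ∝ √T, so the new frequency is 109.5·√0.873 = 102.3107 Hz.
f_beat = |102.3107 − 109.5| = 7.19 Hz.

7.19 Hz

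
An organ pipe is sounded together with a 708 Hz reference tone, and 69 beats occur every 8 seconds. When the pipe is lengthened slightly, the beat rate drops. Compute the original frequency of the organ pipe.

716.625 Hz

Beat frequency = 69/8 = 8.625 Hz.
|f − 708| = 8.625, so the organ pipe was at either 699.375 Hz or 716.625 Hz.
A longer pipe has a lower fundamental; the adjustment lowers the organ pipe's frequency.
The beat rate fell, so the adjustment moved the organ pipe toward 708 Hz — it must have started above the reference.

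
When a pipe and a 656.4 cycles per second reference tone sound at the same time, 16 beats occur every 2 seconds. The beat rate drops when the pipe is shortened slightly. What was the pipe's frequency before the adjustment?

648.4 Hz

Beat frequency = 16/2 = 8 Hz.
|f − 656.4| = 8, so the pipe was at either 648.4 Hz or 664.4 Hz.
A shorter pipe has a higher fundamental; the adjustment raises the pipe's frequency.
The beat rate fell, so the adjustment moved the pipe toward 656.4 Hz — it must have started below the reference.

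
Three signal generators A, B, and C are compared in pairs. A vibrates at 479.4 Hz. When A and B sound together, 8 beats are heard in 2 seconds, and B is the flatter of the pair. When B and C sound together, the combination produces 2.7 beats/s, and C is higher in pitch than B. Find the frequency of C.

A–B: Beat frequency = 8/2 = 4 Hz.
B is below A, so f_B = 479.4 − 4 = 475.4 Hz.
C is above B, so f_C = 475.4 + 2.7 = 478.1 Hz.

478.1 Hz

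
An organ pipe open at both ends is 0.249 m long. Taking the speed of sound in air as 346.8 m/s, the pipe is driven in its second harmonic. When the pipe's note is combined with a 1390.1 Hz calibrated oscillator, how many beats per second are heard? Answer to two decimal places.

2.67 Hz

Open pipe: f_n = n·v/(2L) = 2·346.8/(2·0.249) = 1392.7711 Hz.
f_beat = |1392.7711 − 1390.1| = 2.67 Hz.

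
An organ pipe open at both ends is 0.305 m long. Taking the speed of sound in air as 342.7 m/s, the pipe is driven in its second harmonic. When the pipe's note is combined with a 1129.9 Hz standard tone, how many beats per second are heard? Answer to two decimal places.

Open pipe: f_n = n·v/(2L) = 2·342.7/(2·0.305) = 1123.6066 Hz.
f_beat = |1123.6066 − 1129.9| = 6.29 Hz.

6.29 Hz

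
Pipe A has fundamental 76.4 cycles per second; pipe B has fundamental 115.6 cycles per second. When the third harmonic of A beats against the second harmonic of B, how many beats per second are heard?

2.0 Hz

Third harmonic of the first: 3·76.4 = 229.2 Hz.
Second harmonic of the second: 2·115.6 = 231.2 Hz.
f_beat = |229.2 − 231.2| = 2.0 Hz.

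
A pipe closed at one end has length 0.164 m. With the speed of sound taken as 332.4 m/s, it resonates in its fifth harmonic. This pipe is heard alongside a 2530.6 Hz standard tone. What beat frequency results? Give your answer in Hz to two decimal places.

2.94 Hz

Closed pipe (odd harmonics): f_n = n·v/(4L) = 5·332.4/(4·0.164) = 2533.5366 Hz.
f_beat = |2533.5366 − 2530.6| = 2.94 Hz.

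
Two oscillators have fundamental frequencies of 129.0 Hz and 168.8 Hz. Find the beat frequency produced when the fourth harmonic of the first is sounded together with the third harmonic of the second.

Fourth harmonic of the first: 4·129.0 = 516.0 Hz.
Third harmonic of the second: 3·168.8 = 506.4 Hz.
f_beat = |516.0 − 506.4| = 9.6 Hz.

9.6 Hz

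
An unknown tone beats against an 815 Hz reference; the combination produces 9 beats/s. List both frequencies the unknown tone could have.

806 Hz or 824 Hz

|f − 815| = 9, so f = 815 ± 9.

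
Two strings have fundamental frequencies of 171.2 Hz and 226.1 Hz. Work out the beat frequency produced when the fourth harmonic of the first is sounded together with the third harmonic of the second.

Fourth harmonic of the first: 4·171.2 = 684.8 Hz.
Third harmonic of the second: 3·226.1 = 678.3 Hz.
f_beat = |684.8 − 678.3| = 6.5 Hz.

6.5 Hz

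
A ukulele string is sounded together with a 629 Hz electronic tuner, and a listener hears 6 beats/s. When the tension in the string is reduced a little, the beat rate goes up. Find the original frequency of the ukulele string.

623 Hz

|f − 629| = 6, so the ukulele string was at either 623 Hz or 635 Hz.
Lower tension means lower frequency; the adjustment lowers the ukulele string's frequency.
The beat rate rose, so the adjustment moved the ukulele string further from 629 Hz — it was already below the reference.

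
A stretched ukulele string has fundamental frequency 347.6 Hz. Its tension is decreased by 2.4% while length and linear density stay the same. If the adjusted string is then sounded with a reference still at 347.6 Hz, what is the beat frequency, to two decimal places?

4.20 Hz

For a string, f ∝ √T, so the new frequency is 347.6·√0.976 = 343.4035 Hz.
f_beat = |343.4035 − 347.6| = 4.20 Hz.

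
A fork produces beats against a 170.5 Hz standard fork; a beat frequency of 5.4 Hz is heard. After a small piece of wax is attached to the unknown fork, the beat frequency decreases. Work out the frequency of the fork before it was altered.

175.9 Hz

|f − 170.5| = 5.4, so the fork was at either 165.1 Hz or 175.9 Hz.
Loading a fork with wax lowers its frequency; the adjustment lowers the fork's frequency.
The beat rate fell, so the adjustment moved the fork toward 170.5 Hz — it must have started above the reference.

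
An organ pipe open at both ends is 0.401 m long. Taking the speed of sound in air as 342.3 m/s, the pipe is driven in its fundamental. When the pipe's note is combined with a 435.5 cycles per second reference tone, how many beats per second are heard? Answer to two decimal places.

Open pipe: f_n = n·v/(2L) = 1·342.3/(2·0.401) = 426.8080 Hz.
f_beat = |426.8080 − 435.5| = 8.69 Hz.

8.69 Hz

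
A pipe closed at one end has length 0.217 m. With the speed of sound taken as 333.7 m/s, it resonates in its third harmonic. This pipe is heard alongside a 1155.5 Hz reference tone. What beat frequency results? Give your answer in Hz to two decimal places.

Closed pipe (odd harmonics): f_n = n·v/(4L) = 3·333.7/(4·0.217) = 1153.3410 Hz.
f_beat = |1153.3410 − 1155.5| = 2.16 Hz.

2.16 Hz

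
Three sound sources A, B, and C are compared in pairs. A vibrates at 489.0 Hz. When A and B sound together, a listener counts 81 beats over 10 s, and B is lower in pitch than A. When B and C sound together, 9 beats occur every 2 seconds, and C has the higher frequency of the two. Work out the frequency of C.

485.4 Hz

A–B: Beat frequency = 81/10 = 8.1 Hz.
B is below A, so f_B = 489.0 − 8.1 = 480.9 Hz.
B–C: Beat frequency = 9/2 = 4.5 Hz.
C is above B, so f_C = 480.9 + 4.5 = 485.4 Hz.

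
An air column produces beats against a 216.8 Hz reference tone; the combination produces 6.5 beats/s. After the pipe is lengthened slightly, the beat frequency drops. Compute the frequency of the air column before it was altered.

223.3 Hz

|f − 216.8| = 6.5, so the air column was at either 210.3 Hz or 223.3 Hz.
A longer pipe has a lower fundamental; the adjustment lowers the air column's frequency.
The beat rate fell, so the adjustment moved the air column toward 216.8 Hz — it must have started above the reference.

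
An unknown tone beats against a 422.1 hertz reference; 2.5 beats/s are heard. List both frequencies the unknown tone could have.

419.6 Hz or 424.6 Hz

|f − 422.1| = 2.5, so f = 422.1 ± 2.5.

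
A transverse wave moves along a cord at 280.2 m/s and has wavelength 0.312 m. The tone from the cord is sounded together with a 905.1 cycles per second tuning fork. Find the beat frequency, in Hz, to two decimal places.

Source frequency f = v/λ = 280.2/0.312 = 898.0769 Hz.
f_beat = |898.0769 − 905.1| = 7.02 Hz.

7.02 Hz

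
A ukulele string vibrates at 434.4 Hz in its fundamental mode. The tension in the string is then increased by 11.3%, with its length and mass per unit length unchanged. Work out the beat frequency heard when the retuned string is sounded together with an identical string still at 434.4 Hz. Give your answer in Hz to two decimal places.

For a string, f ∝ √T, so the new frequency is 434.4·√1.113 = 458.2869 Hz.
f_beat = |458.2869 − 434.4| = 23.89 Hz.

23.89 Hz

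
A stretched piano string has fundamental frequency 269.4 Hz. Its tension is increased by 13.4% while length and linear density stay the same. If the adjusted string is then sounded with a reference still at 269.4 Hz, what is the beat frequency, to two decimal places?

17.48 Hz

For a string, f ∝ √T, so the new frequency is 269.4·√1.134 = 286.8825 Hz.
f_beat = |286.8825 − 269.4| = 17.48 Hz.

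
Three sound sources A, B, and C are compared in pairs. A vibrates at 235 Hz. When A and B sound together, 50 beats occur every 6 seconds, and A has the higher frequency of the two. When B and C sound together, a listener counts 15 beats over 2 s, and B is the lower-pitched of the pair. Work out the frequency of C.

A–B: Beat frequency = 50/6 = 8.3333 Hz.
B is below A, so f_B = 235 − 8.3333 = 226.6667 Hz.
B–C: Beat frequency = 15/2 = 7.5 Hz.
C is above B, so f_C = 226.6667 + 7.5 = 234.1667 Hz.

234.1667 Hz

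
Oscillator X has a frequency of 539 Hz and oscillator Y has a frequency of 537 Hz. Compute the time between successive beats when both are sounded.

f_beat = |539 − 537| = 2 Hz.
Beat period T = 1 / f_beat = 1 / 2 s.

0.500 s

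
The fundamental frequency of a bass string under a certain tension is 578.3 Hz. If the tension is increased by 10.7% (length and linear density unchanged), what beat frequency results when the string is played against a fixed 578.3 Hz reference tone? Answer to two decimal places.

For a string, f ∝ √T, so the new frequency is 578.3·√1.107 = 608.4530 Hz.
f_beat = |608.4530 − 578.3| = 30.15 Hz.

30.15 Hz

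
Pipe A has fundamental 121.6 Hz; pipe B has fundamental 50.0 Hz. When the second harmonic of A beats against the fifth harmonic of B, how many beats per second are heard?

Second harmonic of the first: 2·121.6 = 243.2 Hz.
Fifth harmonic of the second: 5·50.0 = 250.0 Hz.
f_beat = |243.2 − 250.0| = 6.8 Hz.

6.8 Hz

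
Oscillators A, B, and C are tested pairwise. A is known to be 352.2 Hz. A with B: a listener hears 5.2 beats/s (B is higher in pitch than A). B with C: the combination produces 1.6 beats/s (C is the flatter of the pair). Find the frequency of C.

B is above A, so f_B = 352.2 + 5.2 = 357.4 Hz.
C is below B, so f_C = 357.4 − 1.6 = 355.8 Hz.

355.8 Hz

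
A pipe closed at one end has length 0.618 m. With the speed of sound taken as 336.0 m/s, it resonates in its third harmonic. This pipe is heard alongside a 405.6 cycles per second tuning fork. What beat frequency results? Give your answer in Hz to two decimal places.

2.17 Hz

Closed pipe (odd harmonics): f_n = n·v/(4L) = 3·336.0/(4·0.618) = 407.7670 Hz.
f_beat = |407.7670 − 405.6| = 2.17 Hz.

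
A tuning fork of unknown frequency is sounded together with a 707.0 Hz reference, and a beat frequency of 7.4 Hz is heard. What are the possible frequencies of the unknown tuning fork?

699.6 Hz or 714.4 Hz

|f − 707.0| = 7.4, so f = 707.0 ± 7.4.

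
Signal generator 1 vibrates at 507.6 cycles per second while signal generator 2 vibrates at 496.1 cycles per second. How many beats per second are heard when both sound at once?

The beat frequency equals the magnitude of the frequency difference.
|507.6 − 496.1| = 11.5 Hz.

11.5 Hz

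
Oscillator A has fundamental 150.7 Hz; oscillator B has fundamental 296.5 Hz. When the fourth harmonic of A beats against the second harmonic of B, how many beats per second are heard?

9.8 Hz

Fourth harmonic of the first: 4·150.7 = 602.8 Hz.
Second harmonic of the second: 2·296.5 = 593.0 Hz.
f_beat = |602.8 − 593.0| = 9.8 Hz.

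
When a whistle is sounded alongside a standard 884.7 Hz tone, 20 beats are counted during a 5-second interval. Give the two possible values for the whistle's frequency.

Beat frequency = 20/5 = 4 Hz.
|f − 884.7| = 4, so f = 884.7 ± 4.

880.7 Hz or 888.7 Hz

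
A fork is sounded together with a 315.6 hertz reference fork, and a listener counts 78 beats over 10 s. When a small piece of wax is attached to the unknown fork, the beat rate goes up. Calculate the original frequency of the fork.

Beat frequency = 78/10 = 7.8 Hz.
|f − 315.6| = 7.8, so the fork was at either 307.8 Hz or 323.4 Hz.
Loading a fork with wax lowers its frequency; the adjustment lowers the fork's frequency.
The beat rate rose, so the adjustment moved the fork further from 315.6 Hz — it was already below the reference.

307.8 Hz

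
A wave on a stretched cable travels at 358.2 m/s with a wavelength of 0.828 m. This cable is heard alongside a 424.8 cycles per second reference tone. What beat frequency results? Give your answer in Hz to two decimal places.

Source frequency f = v/λ = 358.2/0.828 = 432.6087 Hz.
f_beat = |432.6087 − 424.8| = 7.81 Hz.

7.81 Hz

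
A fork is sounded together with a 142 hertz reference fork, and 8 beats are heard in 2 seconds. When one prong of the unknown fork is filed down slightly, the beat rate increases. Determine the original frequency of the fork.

146 Hz

Beat frequency = 8/2 = 4 Hz.
|f − 142| = 4, so the fork was at either 138 Hz or 146 Hz.
Filing a prong removes mass and raises the fork's frequency; the adjustment raises the fork's frequency.
The beat rate rose, so the adjustment moved the fork further from 142 Hz — it was already above the reference.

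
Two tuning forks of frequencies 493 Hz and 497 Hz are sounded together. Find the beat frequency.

4 Hz

The beat frequency equals the magnitude of the frequency difference.
|493 − 497| = 4 Hz.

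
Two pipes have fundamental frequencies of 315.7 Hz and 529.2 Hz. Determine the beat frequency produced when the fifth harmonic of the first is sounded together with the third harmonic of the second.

9.1 Hz

Fifth harmonic of the first: 5·315.7 = 1578.5 Hz.
Third harmonic of the second: 3·529.2 = 1587.6 Hz.
f_beat = |1578.5 − 1587.6| = 9.1 Hz.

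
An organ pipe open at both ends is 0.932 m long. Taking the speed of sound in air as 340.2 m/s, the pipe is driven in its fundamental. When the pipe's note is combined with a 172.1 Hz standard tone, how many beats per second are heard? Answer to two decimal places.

10.41 Hz

Open pipe: f_n = n·v/(2L) = 1·340.2/(2·0.932) = 182.5107 Hz.
f_beat = |182.5107 − 172.1| = 10.41 Hz.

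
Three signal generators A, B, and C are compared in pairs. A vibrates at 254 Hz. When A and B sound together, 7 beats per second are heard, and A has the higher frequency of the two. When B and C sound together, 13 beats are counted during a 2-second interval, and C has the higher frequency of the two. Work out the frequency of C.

B is below A, so f_B = 254 − 7 = 247 Hz.
B–C: Beat frequency = 13/2 = 6.5 Hz.
C is above B, so f_C = 247 + 6.5 = 253.5 Hz.

253.5 Hz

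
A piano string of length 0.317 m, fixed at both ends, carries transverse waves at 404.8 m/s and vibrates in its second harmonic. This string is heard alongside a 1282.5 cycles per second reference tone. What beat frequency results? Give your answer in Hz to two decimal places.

5.53 Hz

For a string fixed at both ends, f_n = n·v/(2L) = 2·404.8/(2·0.317) = 1276.9716 Hz.
f_beat = |1276.9716 − 1282.5| = 5.53 Hz.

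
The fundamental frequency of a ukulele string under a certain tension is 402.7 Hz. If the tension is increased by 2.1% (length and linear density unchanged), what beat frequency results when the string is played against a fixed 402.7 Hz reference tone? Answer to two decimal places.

4.21 Hz

For a string, f ∝ √T, so the new frequency is 402.7·√1.021 = 406.9064 Hz.
f_beat = |406.9064 − 402.7| = 4.21 Hz.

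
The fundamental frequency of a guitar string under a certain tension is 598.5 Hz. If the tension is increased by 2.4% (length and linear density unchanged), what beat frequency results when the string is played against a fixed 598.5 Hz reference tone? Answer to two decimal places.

For a string, f ∝ √T, so the new frequency is 598.5·√1.024 = 605.6394 Hz.
f_beat = |605.6394 − 598.5| = 7.14 Hz.

7.14 Hz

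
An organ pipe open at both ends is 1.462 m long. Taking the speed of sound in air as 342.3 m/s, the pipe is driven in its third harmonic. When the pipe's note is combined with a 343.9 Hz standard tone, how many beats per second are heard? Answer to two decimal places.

Open pipe: f_n = n·v/(2L) = 3·342.3/(2·1.462) = 351.1970 Hz.
f_beat = |351.1970 − 343.9| = 7.30 Hz.

7.30 Hz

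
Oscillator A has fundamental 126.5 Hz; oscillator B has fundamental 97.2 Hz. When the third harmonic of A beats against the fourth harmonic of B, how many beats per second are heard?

9.3 Hz

Third harmonic of the first: 3·126.5 = 379.5 Hz.
Fourth harmonic of the second: 4·97.2 = 388.8 Hz.
f_beat = |379.5 − 388.8| = 9.3 Hz.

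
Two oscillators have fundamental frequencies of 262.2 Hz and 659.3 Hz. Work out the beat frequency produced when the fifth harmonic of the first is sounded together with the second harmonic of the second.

Fifth harmonic of the first: 5·262.2 = 1311.0 Hz.
Second harmonic of the second: 2·659.3 = 1318.6 Hz.
f_beat = |1311.0 − 1318.6| = 7.6 Hz.

7.6 Hz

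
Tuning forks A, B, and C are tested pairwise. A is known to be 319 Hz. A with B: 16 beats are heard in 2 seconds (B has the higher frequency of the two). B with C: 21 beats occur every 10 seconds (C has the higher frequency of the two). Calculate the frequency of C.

329.1 Hz

A–B: Beat frequency = 16/2 = 8 Hz.
B is above A, so f_B = 319 + 8 = 327 Hz.
B–C: Beat frequency = 21/10 = 2.1 Hz.
C is above B, so f_C = 327 + 2.1 = 329.1 Hz.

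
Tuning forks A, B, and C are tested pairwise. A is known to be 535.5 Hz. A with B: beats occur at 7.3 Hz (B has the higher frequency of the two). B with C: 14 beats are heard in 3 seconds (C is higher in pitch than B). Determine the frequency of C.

B is above A, so f_B = 535.5 + 7.3 = 542.8 Hz.
B–C: Beat frequency = 14/3 = 4.6667 Hz.
C is above B, so f_C = 542.8 + 4.6667 = 547.4667 Hz.

547.4667 Hz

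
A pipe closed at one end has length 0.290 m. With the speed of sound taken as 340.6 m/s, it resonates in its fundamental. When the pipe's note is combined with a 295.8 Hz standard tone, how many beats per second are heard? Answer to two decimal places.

Closed pipe (odd harmonics): f_n = n·v/(4L) = 1·340.6/(4·0.290) = 293.6207 Hz.
f_beat = |293.6207 − 295.8| = 2.18 Hz.

2.18 Hz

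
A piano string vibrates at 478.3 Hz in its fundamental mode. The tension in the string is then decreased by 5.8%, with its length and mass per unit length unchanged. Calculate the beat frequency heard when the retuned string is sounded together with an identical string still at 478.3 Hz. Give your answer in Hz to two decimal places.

For a string, f ∝ √T, so the new frequency is 478.3·√0.942 = 464.2221 Hz.
f_beat = |464.2221 − 478.3| = 14.08 Hz.

14.08 Hz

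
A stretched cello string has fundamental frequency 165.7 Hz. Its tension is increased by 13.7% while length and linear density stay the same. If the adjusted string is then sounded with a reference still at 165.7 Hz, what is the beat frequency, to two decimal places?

For a string, f ∝ √T, so the new frequency is 165.7·√1.137 = 176.6862 Hz.
f_beat = |176.6862 − 165.7| = 10.99 Hz.

10.99 Hz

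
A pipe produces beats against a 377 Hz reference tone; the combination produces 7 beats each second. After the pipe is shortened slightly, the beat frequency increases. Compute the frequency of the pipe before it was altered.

384 Hz

|f − 377| = 7, so the pipe was at either 370 Hz or 384 Hz.
A shorter pipe has a higher fundamental; the adjustment raises the pipe's frequency.
The beat rate rose, so the adjustment moved the pipe further from 377 Hz — it was already above the reference.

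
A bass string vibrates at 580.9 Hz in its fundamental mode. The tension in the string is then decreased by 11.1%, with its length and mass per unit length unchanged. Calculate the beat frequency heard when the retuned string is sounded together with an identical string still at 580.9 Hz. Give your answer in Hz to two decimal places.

33.19 Hz

For a string, f ∝ √T, so the new frequency is 580.9·√0.889 = 547.7120 Hz.
f_beat = |547.7120 − 580.9| = 33.19 Hz.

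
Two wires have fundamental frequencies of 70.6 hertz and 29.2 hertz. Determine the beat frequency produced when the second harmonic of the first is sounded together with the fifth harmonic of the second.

Second harmonic of the first: 2·70.6 = 141.2 Hz.
Fifth harmonic of the second: 5·29.2 = 146.0 Hz.
f_beat = |141.2 − 146.0| = 4.8 Hz.

4.8 Hz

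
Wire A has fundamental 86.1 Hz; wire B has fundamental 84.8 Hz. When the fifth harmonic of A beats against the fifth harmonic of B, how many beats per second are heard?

6.5 Hz

Fifth harmonic of the first: 5·86.1 = 430.5 Hz.
Fifth harmonic of the second: 5·84.8 = 424.0 Hz.
f_beat = |430.5 − 424.0| = 6.5 Hz.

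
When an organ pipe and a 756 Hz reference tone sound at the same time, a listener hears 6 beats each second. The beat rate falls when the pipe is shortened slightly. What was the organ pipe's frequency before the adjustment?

750 Hz

|f − 756| = 6, so the organ pipe was at either 750 Hz or 762 Hz.
A shorter pipe has a higher fundamental; the adjustment raises the organ pipe's frequency.
The beat rate fell, so the adjustment moved the organ pipe toward 756 Hz — it must have started below the reference.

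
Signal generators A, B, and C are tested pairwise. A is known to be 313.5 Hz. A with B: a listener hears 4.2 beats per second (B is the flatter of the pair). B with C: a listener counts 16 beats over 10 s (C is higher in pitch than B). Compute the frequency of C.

B is below A, so f_B = 313.5 − 4.2 = 309.3 Hz.
B–C: Beat frequency = 16/10 = 1.6 Hz.
C is above B, so f_C = 309.3 + 1.6 = 310.9 Hz.

310.9 Hz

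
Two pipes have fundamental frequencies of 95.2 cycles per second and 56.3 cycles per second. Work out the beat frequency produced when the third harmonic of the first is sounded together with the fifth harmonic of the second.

Third harmonic of the first: 3·95.2 = 285.6 Hz.
Fifth harmonic of the second: 5·56.3 = 281.5 Hz.
f_beat = |285.6 − 281.5| = 4.1 Hz.

4.1 Hz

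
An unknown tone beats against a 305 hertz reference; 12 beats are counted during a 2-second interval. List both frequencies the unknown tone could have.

Beat frequency = 12/2 = 6 Hz.
|f − 305| = 6, so f = 305 ± 6.

299 Hz or 311 Hz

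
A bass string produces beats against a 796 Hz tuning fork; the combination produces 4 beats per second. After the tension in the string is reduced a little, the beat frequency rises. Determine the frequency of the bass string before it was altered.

|f − 796| = 4, so the bass string was at either 792 Hz or 800 Hz.
Lower tension means lower frequency; the adjustment lowers the bass string's frequency.
The beat rate rose, so the adjustment moved the bass string further from 796 Hz — it was already below the reference.

792 Hz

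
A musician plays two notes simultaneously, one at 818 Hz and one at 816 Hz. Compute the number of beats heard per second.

2 Hz

The beat frequency equals the magnitude of the frequency difference.
|818 − 816| = 2 Hz.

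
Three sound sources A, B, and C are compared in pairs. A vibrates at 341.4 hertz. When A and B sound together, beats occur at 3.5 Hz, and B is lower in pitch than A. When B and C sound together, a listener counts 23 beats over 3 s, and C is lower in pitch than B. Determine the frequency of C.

B is below A, so f_B = 341.4 − 3.5 = 337.9 Hz.
B–C: Beat frequency = 23/3 = 7.6667 Hz.
C is below B, so f_C = 337.9 − 7.6667 = 330.2333 Hz.

330.2333 Hz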